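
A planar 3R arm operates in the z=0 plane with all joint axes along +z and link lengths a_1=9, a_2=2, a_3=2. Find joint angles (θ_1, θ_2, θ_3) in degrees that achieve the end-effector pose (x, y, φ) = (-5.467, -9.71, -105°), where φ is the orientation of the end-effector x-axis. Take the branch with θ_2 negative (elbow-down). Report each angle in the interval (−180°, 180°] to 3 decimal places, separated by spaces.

-109.940 -90.007 94.947

wrist centre = target − a_3·(cos φ, sin φ) = (-4.9494, -7.7781)
cos θ_2 = (84.9958−9²−2²)/(2·9·2) = -0.0001; θ_2 = -90.0067° (elbow-down)
β = atan2(-7.7781,-4.9494) = -122.4693°; ψ = atan2(-2.0000,8.9998) = -12.5291°
θ_1 = β − ψ = -109.9401°
θ_3 = φ − θ_1 − θ_2 = 94.9469° (wrapped to (-180°,180°])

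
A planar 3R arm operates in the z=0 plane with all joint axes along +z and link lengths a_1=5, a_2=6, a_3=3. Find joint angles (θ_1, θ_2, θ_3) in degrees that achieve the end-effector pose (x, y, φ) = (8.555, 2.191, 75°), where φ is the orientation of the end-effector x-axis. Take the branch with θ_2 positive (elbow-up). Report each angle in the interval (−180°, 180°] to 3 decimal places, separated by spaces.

wrist centre = target − a_3·(cos φ, sin φ) = (7.7785, -0.7068)
cos θ_2 = (61.0053−5²−6²)/(2·5·6) = 0.0001; θ_2 = 89.9950° (elbow-up)
β = atan2(-0.7068,7.7785) = -5.1918°; ψ = atan2(6.0000,5.0005) = 50.1915°
θ_1 = β − ψ = -55.3832°
θ_3 = φ − θ_1 − θ_2 = 40.3883° (wrapped to (-180°,180°])

-55.383 89.995 40.388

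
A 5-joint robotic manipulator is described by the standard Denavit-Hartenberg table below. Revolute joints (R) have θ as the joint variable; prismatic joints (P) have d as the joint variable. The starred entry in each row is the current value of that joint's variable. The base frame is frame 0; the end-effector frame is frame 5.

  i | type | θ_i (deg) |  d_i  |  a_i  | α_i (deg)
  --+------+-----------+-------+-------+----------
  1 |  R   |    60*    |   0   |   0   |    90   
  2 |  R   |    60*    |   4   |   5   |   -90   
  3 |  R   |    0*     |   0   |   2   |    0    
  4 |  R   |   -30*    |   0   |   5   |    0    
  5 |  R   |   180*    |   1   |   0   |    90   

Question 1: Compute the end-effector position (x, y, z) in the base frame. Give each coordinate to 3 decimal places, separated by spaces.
after link 1: o_1 = (0.0000, 0.0000, 0.0000)
after link 2: o_2 = (4.7141, 0.1651, 4.3301)
after link 3: o_3 = (5.2141, 1.0311, 6.0622)
after link 4: o_4 = (8.4617, 1.6561, 9.8122)
after link 5: o_5 = (8.0287, 0.9061, 10.3122)

8.029 0.906 10.312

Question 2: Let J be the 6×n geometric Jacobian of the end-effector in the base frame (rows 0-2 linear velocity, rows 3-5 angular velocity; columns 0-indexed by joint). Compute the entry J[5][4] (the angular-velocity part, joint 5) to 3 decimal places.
axis z_4 = (-0.4330,-0.7500,0.5000); lever o_n−o_4 = (-0.4330,-0.7500,0.5000)
cross product → J_v[:, 4] = (0.0000,0.0000,0.0000)
J_ω[:, 4] = z_4
entry J[5][4] = 0.5000

0.500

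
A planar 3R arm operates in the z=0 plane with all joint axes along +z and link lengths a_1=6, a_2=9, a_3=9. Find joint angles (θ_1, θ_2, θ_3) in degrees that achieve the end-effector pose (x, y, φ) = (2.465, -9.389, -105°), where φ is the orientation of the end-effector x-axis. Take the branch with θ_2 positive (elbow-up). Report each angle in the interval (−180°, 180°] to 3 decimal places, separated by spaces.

-119.993 149.999 -135.006

wrist centre = target − a_3·(cos φ, sin φ) = (4.7944, -0.6957)
cos θ_2 = (23.4700−6²−9²)/(2·6·9) = -0.8660; θ_2 = 149.9993° (elbow-up)
β = atan2(-0.6957,4.7944) = -8.2560°; ψ = atan2(4.5001,-1.7942) = 111.7370°
θ_1 = β − ψ = -119.9930°
θ_3 = φ − θ_1 − θ_2 = -135.0063° (wrapped to (-180°,180°])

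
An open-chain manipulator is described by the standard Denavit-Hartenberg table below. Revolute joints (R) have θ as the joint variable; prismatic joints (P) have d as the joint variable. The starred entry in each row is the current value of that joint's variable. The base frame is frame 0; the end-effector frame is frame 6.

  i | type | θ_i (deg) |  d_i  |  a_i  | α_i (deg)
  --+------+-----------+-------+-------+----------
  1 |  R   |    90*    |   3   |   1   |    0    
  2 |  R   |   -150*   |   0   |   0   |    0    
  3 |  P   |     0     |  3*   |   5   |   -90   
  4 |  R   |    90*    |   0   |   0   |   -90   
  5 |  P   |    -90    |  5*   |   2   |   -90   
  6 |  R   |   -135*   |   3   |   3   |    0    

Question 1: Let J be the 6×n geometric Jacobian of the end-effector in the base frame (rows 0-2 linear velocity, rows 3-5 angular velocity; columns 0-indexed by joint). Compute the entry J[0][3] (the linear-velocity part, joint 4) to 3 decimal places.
-1.500

axis z_3 = (0.8660,0.5000,0.0000); lever o_n−o_3 = (-3.6657,6.1066,-3.0000)
cross product → J_v[:, 3] = (-1.5000,2.5981,7.1213)
J_ω[:, 3] = z_3
entry J[0][3] = -1.5000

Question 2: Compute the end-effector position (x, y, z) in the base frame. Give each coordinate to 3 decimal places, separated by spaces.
after link 1: o_1 = (0.0000, 1.0000, 3.0000)
after link 2: o_2 = (0.0000, 1.0000, 3.0000)
after link 3: o_3 = (2.5000, -3.3301, 6.0000)
after link 4: o_4 = (2.5000, -3.3301, 6.0000)
after link 5: o_5 = (1.7321, 2.0000, 6.0000)
after link 6: o_6 = (-1.1657, 2.7765, 3.0000)

-1.166 2.776 3.000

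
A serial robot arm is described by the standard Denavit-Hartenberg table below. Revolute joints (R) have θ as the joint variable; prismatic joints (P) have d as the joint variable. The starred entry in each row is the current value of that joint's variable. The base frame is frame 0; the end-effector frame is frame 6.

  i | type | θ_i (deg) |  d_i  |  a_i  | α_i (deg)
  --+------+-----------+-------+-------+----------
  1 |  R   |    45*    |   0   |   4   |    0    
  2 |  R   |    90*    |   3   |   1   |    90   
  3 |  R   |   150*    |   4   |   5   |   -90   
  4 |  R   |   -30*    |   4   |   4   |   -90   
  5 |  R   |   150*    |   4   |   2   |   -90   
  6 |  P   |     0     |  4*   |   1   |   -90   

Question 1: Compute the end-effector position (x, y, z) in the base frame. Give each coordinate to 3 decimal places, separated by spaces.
after link 1: o_1 = (2.8284, 2.8284, 0.0000)
after link 2: o_2 = (2.1213, 3.5355, 3.0000)
after link 3: o_3 = (8.0116, 3.3021, 5.5000)
after link 4: o_4 = (12.9614, 1.1808, 3.7679)
after link 5: o_5 = (9.8521, -1.8337, 4.8840)
after link 6: o_6 = (8.3669, -2.3750, 1.0760)

8.367 -2.375 1.076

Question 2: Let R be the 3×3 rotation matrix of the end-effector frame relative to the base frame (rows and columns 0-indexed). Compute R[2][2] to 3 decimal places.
End-effector z-axis (col 2 of R) = (0.3062,0.9186,-0.2500)
R[2][2] = -0.2500

-0.250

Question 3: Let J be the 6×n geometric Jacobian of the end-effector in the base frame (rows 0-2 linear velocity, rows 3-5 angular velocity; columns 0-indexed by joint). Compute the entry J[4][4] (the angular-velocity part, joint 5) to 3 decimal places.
axis z_4 = (-0.3062,-0.9186,0.2500); lever o_n−o_4 = (-4.5945,-3.5558,-2.6920)
cross product → J_v[:, 4] = (3.3617,-1.9729,-3.1316)
J_ω[:, 4] = z_4
entry J[4][4] = -0.9186

-0.919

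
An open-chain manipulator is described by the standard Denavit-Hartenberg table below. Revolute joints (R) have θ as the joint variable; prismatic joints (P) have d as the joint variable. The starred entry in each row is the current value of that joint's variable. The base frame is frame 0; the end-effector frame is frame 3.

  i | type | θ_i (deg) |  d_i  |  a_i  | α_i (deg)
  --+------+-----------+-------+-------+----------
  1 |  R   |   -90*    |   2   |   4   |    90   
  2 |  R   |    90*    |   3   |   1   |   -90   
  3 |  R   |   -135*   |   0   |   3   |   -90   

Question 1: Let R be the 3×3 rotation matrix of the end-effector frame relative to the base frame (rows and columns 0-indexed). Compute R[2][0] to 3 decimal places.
End-effector x-axis (col 0 of R) = (-0.7071,-0.0000,-0.7071)
R[2][0] = -0.7071

-0.707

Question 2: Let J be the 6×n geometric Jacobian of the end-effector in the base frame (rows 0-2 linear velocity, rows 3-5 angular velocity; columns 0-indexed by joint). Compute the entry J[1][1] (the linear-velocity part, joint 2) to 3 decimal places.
-1.121

axis z_1 = (-1.0000,-0.0000,0.0000); lever o_n−o_1 = (-5.1213,0.0000,-1.1213)
cross product → J_v[:, 1] = (0.0000,-1.1213,-0.0000)
J_ω[:, 1] = z_1
entry J[1][1] = -1.1213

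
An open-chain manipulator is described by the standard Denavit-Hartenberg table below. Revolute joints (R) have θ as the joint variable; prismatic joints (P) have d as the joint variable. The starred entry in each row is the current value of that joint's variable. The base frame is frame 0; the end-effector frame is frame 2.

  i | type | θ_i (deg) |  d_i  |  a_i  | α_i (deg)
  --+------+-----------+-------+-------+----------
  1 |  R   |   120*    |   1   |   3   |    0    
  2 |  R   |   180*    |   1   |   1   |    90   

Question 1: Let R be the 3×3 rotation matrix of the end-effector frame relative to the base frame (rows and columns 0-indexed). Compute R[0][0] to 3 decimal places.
End-effector x-axis (col 0 of R) = (0.5000,-0.8660,0.0000)
R[0][0] = 0.5000

0.500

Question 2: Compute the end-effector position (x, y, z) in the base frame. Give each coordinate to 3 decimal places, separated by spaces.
after link 1: o_1 = (-1.5000, 2.5981, 1.0000)
after link 2: o_2 = (-1.0000, 1.7321, 2.0000)

-1.000 1.732 2.000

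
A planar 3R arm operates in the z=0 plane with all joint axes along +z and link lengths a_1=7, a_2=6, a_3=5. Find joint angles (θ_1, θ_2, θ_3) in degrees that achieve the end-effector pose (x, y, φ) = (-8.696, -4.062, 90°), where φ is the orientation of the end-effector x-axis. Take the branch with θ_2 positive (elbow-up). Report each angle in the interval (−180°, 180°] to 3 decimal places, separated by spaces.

-147.642 30.008 -152.366

wrist centre = target − a_3·(cos φ, sin φ) = (-8.6960, -9.0620)
cos θ_2 = (157.7403−7²−6²)/(2·7·6) = 0.8660; θ_2 = 30.0080° (elbow-up)
β = atan2(-9.0620,-8.6960) = -133.8193°; ψ = atan2(3.0007,12.1957) = 13.8229°
θ_1 = β − ψ = -147.6422°
θ_3 = φ − θ_1 − θ_2 = -152.3658° (wrapped to (-180°,180°])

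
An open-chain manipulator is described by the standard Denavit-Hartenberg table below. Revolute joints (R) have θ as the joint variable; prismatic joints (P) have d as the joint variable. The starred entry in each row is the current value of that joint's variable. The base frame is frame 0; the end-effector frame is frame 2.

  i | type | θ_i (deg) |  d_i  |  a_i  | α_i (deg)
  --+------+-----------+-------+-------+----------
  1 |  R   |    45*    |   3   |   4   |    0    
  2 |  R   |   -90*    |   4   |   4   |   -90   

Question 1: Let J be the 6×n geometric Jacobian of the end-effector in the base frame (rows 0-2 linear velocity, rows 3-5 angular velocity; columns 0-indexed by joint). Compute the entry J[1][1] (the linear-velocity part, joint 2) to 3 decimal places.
2.828

axis z_1 = (0.0000,0.0000,1.0000); lever o_n−o_1 = (2.8284,-2.8284,4.0000)
cross product → J_v[:, 1] = (2.8284,2.8284,-0.0000)
J_ω[:, 1] = z_1
entry J[1][1] = 2.8284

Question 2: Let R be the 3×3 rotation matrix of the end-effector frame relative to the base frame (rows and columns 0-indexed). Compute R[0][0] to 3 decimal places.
End-effector x-axis (col 0 of R) = (0.7071,-0.7071,0.0000)
R[0][0] = 0.7071

0.707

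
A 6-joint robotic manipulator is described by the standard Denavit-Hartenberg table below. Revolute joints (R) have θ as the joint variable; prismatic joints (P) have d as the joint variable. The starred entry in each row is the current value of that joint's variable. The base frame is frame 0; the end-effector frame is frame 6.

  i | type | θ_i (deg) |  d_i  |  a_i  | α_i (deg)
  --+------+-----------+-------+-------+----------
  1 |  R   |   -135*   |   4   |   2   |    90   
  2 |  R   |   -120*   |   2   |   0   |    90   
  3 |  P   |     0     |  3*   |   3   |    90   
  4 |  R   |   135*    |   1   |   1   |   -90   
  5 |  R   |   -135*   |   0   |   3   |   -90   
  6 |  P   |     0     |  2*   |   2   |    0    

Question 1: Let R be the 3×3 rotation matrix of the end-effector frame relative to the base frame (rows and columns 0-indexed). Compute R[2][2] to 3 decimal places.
0.683

End-effector z-axis (col 2 of R) = (0.6294,-0.3706,0.6830)
R[2][2] = 0.6830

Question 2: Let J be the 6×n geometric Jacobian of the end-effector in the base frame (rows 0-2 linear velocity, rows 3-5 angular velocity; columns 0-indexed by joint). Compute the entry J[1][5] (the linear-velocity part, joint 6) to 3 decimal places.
prismatic axis z_5 = (0.6294,-0.3706,0.6830)
J_v[:, 5] = z_5; J_ω[:, 5] = (0,0,0)
entry J[1][5] = -0.3706

-0.371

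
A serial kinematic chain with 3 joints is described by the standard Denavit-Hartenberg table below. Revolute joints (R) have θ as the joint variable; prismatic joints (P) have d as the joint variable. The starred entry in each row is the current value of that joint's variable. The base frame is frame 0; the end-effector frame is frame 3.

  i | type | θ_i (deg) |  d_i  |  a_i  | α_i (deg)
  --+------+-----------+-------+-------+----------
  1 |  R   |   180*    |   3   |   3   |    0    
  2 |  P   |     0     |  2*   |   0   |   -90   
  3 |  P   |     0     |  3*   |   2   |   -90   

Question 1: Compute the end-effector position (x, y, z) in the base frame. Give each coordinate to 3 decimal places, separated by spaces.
-5.000 -3.000 5.000

after link 1: o_1 = (-3.0000, 0.0000, 3.0000)
after link 2: o_2 = (-3.0000, 0.0000, 5.0000)
after link 3: o_3 = (-5.0000, -3.0000, 5.0000)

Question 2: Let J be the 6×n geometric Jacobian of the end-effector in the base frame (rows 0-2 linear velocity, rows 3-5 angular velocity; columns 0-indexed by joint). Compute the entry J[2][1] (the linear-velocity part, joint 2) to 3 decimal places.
prismatic axis z_1 = (0.0000,0.0000,1.0000)
J_v[:, 1] = z_1; J_ω[:, 1] = (0,0,0)
entry J[2][1] = 1.0000

1.000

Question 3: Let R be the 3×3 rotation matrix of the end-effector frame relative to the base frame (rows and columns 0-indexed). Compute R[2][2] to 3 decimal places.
End-effector z-axis (col 2 of R) = (-0.0000,-0.0000,-1.0000)
R[2][2] = -1.0000

-1.000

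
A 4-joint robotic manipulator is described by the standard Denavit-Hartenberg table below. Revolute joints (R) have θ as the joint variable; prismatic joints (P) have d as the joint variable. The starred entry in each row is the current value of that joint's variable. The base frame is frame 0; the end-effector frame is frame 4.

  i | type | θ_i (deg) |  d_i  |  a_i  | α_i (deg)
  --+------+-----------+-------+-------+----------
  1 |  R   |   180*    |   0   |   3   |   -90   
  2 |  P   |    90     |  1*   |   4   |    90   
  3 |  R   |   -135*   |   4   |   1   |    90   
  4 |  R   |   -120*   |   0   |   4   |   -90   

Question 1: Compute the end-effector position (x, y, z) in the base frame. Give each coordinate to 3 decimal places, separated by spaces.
after link 1: o_1 = (-3.0000, 0.0000, 0.0000)
after link 2: o_2 = (-3.0000, -1.0000, -4.0000)
after link 3: o_3 = (-7.0000, -0.2929, -3.2929)
after link 4: o_4 = (-3.5359, -1.7071, -4.7071)

-3.536 -1.707 -4.707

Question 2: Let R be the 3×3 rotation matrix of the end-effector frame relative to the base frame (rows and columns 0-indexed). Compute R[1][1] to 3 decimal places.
0.707

End-effector y-axis (col 1 of R) = (0.0000,0.7071,-0.7071)
R[1][1] = 0.7071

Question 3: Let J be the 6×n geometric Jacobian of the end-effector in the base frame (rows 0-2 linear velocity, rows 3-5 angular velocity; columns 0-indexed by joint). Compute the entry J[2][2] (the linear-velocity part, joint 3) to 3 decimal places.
axis z_2 = (-1.0000,0.0000,0.0000); lever o_n−o_2 = (-0.5359,-0.7071,-0.7071)
cross product → J_v[:, 2] = (-0.0000,-0.7071,0.7071)
J_ω[:, 2] = z_2
entry J[2][2] = 0.7071

0.707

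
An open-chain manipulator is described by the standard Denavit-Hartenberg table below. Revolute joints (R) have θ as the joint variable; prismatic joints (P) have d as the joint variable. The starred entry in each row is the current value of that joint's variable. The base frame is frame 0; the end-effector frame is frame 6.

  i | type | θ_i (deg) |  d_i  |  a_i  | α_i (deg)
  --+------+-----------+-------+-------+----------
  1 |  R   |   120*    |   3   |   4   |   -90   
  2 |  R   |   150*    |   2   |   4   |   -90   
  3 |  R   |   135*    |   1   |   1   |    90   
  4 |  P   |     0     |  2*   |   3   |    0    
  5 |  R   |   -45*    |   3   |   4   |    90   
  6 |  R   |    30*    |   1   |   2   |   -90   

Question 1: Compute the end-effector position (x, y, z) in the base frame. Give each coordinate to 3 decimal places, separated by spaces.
after link 1: o_1 = (-2.0000, 3.4641, 3.0000)
after link 2: o_2 = (-2.0000, -0.5359, 1.0000)
after link 3: o_3 = (-1.4438, -0.0850, 2.2196)
after link 4: o_4 = (1.3119, 2.2131, 2.5731)
after link 5: o_5 = (4.2265, 5.4075, 0.0630)
after link 6: o_6 = (4.8205, 6.5248, -1.7806)

4.821 6.525 -1.781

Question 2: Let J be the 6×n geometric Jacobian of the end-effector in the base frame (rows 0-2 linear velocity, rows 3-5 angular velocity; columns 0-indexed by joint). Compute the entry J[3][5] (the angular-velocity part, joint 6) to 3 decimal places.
-0.393

axis z_5 = (-0.3933,-0.3188,-0.8624); lever o_n−o_5 = (0.5941,1.1173,-1.8436)
cross product → J_v[:, 5] = (1.5513,-1.2374,-0.2500)
J_ω[:, 5] = z_5
entry J[3][5] = -0.3933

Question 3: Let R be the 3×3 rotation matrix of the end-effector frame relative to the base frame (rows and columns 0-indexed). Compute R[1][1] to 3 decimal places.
End-effector y-axis (col 1 of R) = (0.3933,0.3188,0.8624)
R[1][1] = 0.3188

0.319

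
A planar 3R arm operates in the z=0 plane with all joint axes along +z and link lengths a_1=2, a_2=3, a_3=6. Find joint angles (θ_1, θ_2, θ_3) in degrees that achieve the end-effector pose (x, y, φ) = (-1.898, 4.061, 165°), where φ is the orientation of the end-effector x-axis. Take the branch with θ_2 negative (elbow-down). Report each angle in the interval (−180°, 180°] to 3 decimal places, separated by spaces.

60.013 -45.026 150.013

wrist centre = target − a_3·(cos φ, sin φ) = (3.8976, 2.5081)
cos θ_2 = (21.4814−2²−3²)/(2·2·3) = 0.7068; θ_2 = -45.0260° (elbow-down)
β = atan2(2.5081,3.8976) = 32.7614°; ψ = atan2(-2.1223,4.1204) = -27.2518°
θ_1 = β − ψ = 60.0131°
θ_3 = φ − θ_1 − θ_2 = 150.0129° (wrapped to (-180°,180°])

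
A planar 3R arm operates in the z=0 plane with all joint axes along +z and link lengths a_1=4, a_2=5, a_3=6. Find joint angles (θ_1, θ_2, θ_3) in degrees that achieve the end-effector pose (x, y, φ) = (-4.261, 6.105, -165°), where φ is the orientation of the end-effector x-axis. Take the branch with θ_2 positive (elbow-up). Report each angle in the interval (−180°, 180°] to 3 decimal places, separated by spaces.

44.997 60.002 90.001

wrist centre = target − a_3·(cos φ, sin φ) = (1.5346, 7.6579)
cos θ_2 = (60.9985−4²−5²)/(2·4·5) = 0.5000; θ_2 = 60.0025° (elbow-up)
β = atan2(7.6579,1.5346) = 78.6687°; ψ = atan2(4.3302,6.4998) = 33.6719°
θ_1 = β − ψ = 44.9968°
θ_3 = φ − θ_1 − θ_2 = 90.0008° (wrapped to (-180°,180°])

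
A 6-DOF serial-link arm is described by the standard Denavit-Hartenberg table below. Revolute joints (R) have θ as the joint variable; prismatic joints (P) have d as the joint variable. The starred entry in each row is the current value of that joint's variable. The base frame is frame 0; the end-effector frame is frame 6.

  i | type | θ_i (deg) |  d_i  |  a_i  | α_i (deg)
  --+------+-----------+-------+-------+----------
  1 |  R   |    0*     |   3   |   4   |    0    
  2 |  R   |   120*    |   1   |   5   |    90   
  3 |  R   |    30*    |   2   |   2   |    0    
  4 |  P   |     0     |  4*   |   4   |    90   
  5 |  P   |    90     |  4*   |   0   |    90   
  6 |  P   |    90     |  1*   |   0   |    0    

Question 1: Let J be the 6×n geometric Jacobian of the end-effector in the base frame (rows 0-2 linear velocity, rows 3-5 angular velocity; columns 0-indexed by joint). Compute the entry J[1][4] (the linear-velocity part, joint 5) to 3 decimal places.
0.433

prismatic axis z_4 = (-0.2500,0.4330,-0.8660)
J_v[:, 4] = z_4; J_ω[:, 4] = (0,0,0)
entry J[1][4] = 0.4330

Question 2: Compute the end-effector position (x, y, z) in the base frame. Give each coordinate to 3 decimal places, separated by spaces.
after link 1: o_1 = (4.0000, 0.0000, 3.0000)
after link 2: o_2 = (1.5000, 4.3301, 4.0000)
after link 3: o_3 = (2.3660, 6.8301, 5.0000)
after link 4: o_4 = (4.0981, 11.8301, 7.0000)
after link 5: o_5 = (3.0981, 13.5622, 3.5359)
after link 6: o_6 = (2.6651, 14.3122, 4.0359)

2.665 14.312 4.036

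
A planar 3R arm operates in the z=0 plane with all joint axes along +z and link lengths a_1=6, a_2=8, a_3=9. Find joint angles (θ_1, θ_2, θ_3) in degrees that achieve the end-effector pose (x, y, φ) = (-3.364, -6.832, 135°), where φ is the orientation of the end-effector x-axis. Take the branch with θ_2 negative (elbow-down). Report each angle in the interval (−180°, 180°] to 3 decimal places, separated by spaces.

-59.996 -30.006 -134.997

wrist centre = target − a_3·(cos φ, sin φ) = (3.0000, -13.1960)
cos θ_2 = (183.1332−6²−8²)/(2·6·8) = 0.8660; θ_2 = -30.0063° (elbow-down)
β = atan2(-13.1960,3.0000) = -77.1921°; ψ = atan2(-4.0008,12.9278) = -17.1958°
θ_1 = β − ψ = -59.9963°
θ_3 = φ − θ_1 − θ_2 = -134.9973° (wrapped to (-180°,180°])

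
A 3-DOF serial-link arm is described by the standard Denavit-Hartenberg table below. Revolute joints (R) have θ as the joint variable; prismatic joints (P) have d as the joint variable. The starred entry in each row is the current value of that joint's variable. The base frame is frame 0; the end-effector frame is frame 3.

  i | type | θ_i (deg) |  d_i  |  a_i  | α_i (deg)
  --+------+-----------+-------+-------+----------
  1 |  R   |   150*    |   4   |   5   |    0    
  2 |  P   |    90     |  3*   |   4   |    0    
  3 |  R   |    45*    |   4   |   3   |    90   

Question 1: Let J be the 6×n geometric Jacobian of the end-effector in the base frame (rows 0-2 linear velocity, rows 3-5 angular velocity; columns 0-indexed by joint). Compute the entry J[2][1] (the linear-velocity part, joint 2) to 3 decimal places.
prismatic axis z_1 = (0.0000,0.0000,1.0000)
J_v[:, 1] = z_1; J_ω[:, 1] = (0,0,0)
entry J[2][1] = 1.0000

1.000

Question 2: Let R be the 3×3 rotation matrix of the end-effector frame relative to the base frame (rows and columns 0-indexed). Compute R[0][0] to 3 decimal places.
End-effector x-axis (col 0 of R) = (0.2588,-0.9659,0.0000)
R[0][0] = 0.2588

0.259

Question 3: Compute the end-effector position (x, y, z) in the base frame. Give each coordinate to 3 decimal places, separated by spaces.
-5.554 -3.862 11.000

after link 1: o_1 = (-4.3301, 2.5000, 4.0000)
after link 2: o_2 = (-6.3301, -0.9641, 7.0000)
after link 3: o_3 = (-5.5537, -3.8619, 11.0000)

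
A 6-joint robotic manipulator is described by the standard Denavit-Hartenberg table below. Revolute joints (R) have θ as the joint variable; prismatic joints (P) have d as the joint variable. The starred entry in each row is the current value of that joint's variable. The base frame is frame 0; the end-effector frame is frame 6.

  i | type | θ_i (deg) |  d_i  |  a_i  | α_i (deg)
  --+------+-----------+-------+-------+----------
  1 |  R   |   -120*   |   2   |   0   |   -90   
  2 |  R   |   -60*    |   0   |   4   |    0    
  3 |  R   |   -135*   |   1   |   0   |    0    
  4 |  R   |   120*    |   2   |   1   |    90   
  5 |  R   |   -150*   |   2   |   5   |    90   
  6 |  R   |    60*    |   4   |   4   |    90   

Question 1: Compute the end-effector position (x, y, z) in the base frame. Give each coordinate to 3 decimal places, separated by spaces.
5.120 2.940 0.057

after link 1: o_1 = (0.0000, 0.0000, 2.0000)
after link 2: o_2 = (-1.0000, -1.7321, 5.4641)
after link 3: o_3 = (-0.1340, -2.2321, 5.4641)
after link 4: o_4 = (1.4687, -3.4562, 6.4300)
after link 5: o_5 = (0.8299, 0.4374, 2.7651)
after link 6: o_6 = (5.1199, 2.9397, 0.0568)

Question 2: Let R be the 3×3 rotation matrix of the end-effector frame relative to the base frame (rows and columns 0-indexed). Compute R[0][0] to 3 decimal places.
End-effector x-axis (col 0 of R) = (0.2578,0.9465,-0.1941)
R[0][0] = 0.2578

0.258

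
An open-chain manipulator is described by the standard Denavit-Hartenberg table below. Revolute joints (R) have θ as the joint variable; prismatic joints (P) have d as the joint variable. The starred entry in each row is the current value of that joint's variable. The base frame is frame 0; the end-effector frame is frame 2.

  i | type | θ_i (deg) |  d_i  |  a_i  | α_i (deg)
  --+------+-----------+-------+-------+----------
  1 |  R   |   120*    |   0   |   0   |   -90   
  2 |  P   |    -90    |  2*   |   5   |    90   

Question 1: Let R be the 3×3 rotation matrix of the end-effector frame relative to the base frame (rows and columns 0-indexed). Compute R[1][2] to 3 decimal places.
-0.866

End-effector z-axis (col 2 of R) = (0.5000,-0.8660,0.0000)
R[1][2] = -0.8660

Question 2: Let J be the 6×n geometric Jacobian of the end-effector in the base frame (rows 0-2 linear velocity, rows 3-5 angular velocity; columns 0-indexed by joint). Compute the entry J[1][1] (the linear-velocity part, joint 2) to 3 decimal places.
-0.500

prismatic axis z_1 = (-0.8660,-0.5000,0.0000)
J_v[:, 1] = z_1; J_ω[:, 1] = (0,0,0)
entry J[1][1] = -0.5000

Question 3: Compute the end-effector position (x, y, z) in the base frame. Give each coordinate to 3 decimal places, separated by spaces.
after link 1: o_1 = (0.0000, 0.0000, 0.0000)
after link 2: o_2 = (-1.7321, -1.0000, 5.0000)

-1.732 -1.000 5.000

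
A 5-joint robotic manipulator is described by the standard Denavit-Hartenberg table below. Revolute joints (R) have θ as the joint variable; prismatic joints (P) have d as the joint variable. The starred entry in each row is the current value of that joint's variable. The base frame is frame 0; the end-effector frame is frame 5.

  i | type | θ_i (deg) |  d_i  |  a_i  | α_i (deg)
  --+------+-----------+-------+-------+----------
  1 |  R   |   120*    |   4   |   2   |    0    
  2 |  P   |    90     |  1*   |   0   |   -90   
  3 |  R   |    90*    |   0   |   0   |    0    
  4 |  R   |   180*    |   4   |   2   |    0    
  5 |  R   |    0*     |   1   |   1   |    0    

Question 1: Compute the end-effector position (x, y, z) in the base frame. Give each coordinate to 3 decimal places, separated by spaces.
after link 1: o_1 = (-1.0000, 1.7321, 4.0000)
after link 2: o_2 = (-1.0000, 1.7321, 5.0000)
after link 3: o_3 = (-1.0000, 1.7321, 5.0000)
after link 4: o_4 = (1.0000, -1.7321, 7.0000)
after link 5: o_5 = (1.5000, -2.5981, 8.0000)

1.500 -2.598 8.000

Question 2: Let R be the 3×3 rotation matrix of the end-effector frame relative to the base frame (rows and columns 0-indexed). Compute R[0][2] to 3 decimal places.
End-effector z-axis (col 2 of R) = (0.5000,-0.8660,0.0000)
R[0][2] = 0.5000

0.500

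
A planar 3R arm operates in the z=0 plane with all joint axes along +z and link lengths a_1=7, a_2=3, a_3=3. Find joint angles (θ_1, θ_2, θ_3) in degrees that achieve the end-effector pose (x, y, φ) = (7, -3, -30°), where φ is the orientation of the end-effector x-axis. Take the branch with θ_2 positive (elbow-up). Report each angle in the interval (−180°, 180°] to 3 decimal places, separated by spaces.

-37.634 150.000 -142.366

wrist centre = target − a_3·(cos φ, sin φ) = (4.4019, -1.5000)
cos θ_2 = (21.6269−7²−3²)/(2·7·3) = -0.8660; θ_2 = 150.0000° (elbow-up)
β = atan2(-1.5000,4.4019) = -18.8171°; ψ = atan2(1.5000,4.4019) = 18.8171°
θ_1 = β − ψ = -37.6341°
θ_3 = φ − θ_1 − θ_2 = -142.3659° (wrapped to (-180°,180°])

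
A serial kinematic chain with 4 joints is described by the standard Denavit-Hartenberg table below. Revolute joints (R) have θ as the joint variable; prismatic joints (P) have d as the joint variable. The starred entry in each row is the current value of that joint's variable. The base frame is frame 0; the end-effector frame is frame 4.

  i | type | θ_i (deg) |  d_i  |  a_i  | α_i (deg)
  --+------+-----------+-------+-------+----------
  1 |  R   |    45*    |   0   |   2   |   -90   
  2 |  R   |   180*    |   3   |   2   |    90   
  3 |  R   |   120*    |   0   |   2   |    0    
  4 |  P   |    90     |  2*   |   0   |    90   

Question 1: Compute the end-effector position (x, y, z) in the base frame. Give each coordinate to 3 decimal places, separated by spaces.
after link 1: o_1 = (1.4142, 1.4142, 0.0000)
after link 2: o_2 = (-2.1213, 2.1213, -0.0000)
after link 3: o_3 = (-2.6390, 4.0532, 0.0000)
after link 4: o_4 = (-2.6390, 4.0532, -2.0000)

-2.639 4.053 -2.000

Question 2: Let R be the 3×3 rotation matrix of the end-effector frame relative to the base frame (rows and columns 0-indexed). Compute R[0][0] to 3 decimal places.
End-effector x-axis (col 0 of R) = (0.9659,0.2588,0.0000)
R[0][0] = 0.9659

0.966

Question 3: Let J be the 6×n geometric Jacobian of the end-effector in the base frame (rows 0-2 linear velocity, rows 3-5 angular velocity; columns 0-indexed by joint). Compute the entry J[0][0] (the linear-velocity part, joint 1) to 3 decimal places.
-4.053

axis z_0 = ẑ; lever o_n−o_0 = (-2.6390,4.0532,-2.0000)
cross product → J_v[:, 0] = (-4.0532,-2.6390,0.0000)
J_ω[:, 0] = z_0
entry J[0][0] = -4.0532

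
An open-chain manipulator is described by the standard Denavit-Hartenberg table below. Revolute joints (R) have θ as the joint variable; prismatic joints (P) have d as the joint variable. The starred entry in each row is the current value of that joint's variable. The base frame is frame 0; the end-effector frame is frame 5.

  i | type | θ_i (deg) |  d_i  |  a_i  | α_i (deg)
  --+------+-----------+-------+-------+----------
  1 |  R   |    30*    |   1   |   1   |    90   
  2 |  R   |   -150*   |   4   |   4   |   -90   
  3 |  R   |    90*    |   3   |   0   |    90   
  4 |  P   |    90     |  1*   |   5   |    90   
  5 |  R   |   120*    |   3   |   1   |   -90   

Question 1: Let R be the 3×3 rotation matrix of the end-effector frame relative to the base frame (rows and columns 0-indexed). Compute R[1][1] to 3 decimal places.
End-effector y-axis (col 1 of R) = (0.5000,-0.8660,0.0000)
R[1][1] = -0.8660

-0.866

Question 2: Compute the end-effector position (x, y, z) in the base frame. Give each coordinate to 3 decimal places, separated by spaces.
0.214 -1.031 -8.428

after link 1: o_1 = (0.8660, 0.5000, 1.0000)
after link 2: o_2 = (-0.1340, -4.6962, -1.0000)
after link 3: o_3 = (1.1651, -3.9462, -3.5981)
after link 4: o_4 = (2.5801, -3.1292, -8.4282)
after link 5: o_5 = (0.2141, -1.0311, -8.4282)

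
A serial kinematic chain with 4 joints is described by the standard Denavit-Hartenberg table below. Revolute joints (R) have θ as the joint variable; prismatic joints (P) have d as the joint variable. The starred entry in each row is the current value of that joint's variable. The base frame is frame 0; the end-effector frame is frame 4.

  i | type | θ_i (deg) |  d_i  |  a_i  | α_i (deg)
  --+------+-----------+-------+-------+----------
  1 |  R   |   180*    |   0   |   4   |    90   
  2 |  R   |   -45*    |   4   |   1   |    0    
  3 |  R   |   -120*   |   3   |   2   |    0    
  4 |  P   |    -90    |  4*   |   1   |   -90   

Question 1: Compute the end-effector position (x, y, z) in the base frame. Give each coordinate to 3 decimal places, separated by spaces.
after link 1: o_1 = (-4.0000, 0.0000, 0.0000)
after link 2: o_2 = (-4.7071, 4.0000, -0.7071)
after link 3: o_3 = (-2.7753, 7.0000, -1.2247)
after link 4: o_4 = (-2.5164, 11.0000, -0.2588)

-2.516 11.000 -0.259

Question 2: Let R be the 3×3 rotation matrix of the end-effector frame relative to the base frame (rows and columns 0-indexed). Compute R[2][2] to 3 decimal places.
-0.259

End-effector z-axis (col 2 of R) = (0.9659,-0.0000,-0.2588)
R[2][2] = -0.2588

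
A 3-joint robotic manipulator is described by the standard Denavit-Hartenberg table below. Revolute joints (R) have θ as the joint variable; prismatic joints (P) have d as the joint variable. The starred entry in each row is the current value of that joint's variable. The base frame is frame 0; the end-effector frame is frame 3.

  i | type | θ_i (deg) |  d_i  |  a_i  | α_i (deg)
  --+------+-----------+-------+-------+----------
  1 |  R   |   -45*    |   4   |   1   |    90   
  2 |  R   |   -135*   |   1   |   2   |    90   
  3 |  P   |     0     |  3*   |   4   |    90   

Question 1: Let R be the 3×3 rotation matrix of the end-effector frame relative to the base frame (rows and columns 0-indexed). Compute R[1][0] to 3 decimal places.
0.500

End-effector x-axis (col 0 of R) = (-0.5000,0.5000,-0.7071)
R[1][0] = 0.5000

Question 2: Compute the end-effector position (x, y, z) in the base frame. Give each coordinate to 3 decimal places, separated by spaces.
-4.500 3.086 1.879

after link 1: o_1 = (0.7071, -0.7071, 4.0000)
after link 2: o_2 = (-1.0000, -0.4142, 2.5858)
after link 3: o_3 = (-4.5000, 3.0858, 1.8787)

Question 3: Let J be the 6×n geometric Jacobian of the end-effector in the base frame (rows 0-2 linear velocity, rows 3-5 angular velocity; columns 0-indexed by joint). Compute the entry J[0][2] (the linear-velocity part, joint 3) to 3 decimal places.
prismatic axis z_2 = (-0.5000,0.5000,0.7071)
J_v[:, 2] = z_2; J_ω[:, 2] = (0,0,0)
entry J[0][2] = -0.5000

-0.500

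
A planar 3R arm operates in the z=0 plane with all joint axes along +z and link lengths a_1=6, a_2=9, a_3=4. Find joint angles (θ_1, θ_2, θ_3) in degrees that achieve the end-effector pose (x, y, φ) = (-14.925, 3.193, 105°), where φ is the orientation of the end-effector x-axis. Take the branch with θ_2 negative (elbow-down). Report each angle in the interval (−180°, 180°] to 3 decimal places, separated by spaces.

wrist centre = target − a_3·(cos φ, sin φ) = (-13.8897, -0.6707)
cos θ_2 = (193.3743−6²−9²)/(2·6·9) = 0.7072; θ_2 = -44.9949° (elbow-down)
β = atan2(-0.6707,-13.8897) = -177.2355°; ψ = atan2(-6.3634,12.3645) = -27.2326°
θ_1 = β − ψ = -150.0029°
θ_3 = φ − θ_1 − θ_2 = -60.0022° (wrapped to (-180°,180°])

-150.003 -44.995 -60.002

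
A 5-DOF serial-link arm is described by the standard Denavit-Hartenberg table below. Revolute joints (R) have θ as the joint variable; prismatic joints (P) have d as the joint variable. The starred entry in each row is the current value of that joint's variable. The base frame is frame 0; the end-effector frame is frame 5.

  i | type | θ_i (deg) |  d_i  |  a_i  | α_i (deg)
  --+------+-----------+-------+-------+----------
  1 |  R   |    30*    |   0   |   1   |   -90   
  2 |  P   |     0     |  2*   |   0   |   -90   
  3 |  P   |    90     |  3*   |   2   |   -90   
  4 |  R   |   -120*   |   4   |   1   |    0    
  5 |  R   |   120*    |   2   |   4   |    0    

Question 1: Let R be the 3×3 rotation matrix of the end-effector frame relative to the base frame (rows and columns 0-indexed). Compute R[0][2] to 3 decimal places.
End-effector z-axis (col 2 of R) = (-0.8660,-0.5000,-0.0000)
R[0][2] = -0.8660

-0.866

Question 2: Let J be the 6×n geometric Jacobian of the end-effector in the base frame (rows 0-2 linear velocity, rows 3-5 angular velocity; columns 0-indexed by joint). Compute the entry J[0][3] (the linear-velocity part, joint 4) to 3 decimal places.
axis z_3 = (-0.8660,-0.5000,-0.0000); lever o_n−o_3 = (-3.4462,-6.0311,-0.8660)
cross product → J_v[:, 3] = (0.4330,-0.7500,3.5000)
J_ω[:, 3] = z_3
entry J[0][3] = 0.4330

0.433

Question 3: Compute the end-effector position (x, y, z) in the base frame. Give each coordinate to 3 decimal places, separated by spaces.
after link 1: o_1 = (0.8660, 0.5000, 0.0000)
after link 2: o_2 = (-0.1340, 2.2321, 0.0000)
after link 3: o_3 = (0.8660, 0.5000, -3.0000)
after link 4: o_4 = (-2.8481, -1.0670, -3.8660)
after link 5: o_5 = (-2.5801, -5.5311, -3.8660)

-2.580 -5.531 -3.866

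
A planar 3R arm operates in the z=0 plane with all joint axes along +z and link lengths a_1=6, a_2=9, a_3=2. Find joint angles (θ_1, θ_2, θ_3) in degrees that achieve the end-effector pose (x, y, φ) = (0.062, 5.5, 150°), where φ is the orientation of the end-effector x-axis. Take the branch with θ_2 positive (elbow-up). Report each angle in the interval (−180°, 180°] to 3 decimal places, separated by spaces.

-43.475 150.001 43.474

wrist centre = target − a_3·(cos φ, sin φ) = (1.7941, 4.5000)
cos θ_2 = (23.4686−6²−9²)/(2·6·9) = -0.8660; θ_2 = 150.0007° (elbow-up)
β = atan2(4.5000,1.7941) = 68.2639°; ψ = atan2(4.4999,-1.7943) = 111.7390°
θ_1 = β − ψ = -43.4751°
θ_3 = φ − θ_1 − θ_2 = 43.4744° (wrapped to (-180°,180°])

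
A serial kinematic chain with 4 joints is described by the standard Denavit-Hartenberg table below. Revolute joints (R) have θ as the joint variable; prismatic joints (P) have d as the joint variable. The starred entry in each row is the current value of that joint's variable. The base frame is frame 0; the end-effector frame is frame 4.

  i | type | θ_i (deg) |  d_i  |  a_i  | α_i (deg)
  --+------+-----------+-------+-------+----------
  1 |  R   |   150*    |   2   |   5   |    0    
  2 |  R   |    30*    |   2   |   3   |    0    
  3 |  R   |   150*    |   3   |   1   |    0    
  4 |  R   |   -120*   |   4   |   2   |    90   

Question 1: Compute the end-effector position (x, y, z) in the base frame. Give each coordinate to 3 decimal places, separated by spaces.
after link 1: o_1 = (-4.3301, 2.5000, 2.0000)
after link 2: o_2 = (-7.3301, 2.5000, 4.0000)
after link 3: o_3 = (-6.4641, 2.0000, 7.0000)
after link 4: o_4 = (-8.1962, 1.0000, 11.0000)

-8.196 1.000 11.000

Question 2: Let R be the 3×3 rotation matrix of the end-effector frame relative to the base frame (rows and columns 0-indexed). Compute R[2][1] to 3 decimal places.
End-effector y-axis (col 1 of R) = (0.0000,-0.0000,1.0000)
R[2][1] = 1.0000

1.000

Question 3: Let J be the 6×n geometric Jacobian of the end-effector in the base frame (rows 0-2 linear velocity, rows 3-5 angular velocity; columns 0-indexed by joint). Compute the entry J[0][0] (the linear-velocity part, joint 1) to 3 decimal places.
axis z_0 = ẑ; lever o_n−o_0 = (-8.1962,1.0000,11.0000)
cross product → J_v[:, 0] = (-1.0000,-8.1962,0.0000)
J_ω[:, 0] = z_0
entry J[0][0] = -1.0000

-1.000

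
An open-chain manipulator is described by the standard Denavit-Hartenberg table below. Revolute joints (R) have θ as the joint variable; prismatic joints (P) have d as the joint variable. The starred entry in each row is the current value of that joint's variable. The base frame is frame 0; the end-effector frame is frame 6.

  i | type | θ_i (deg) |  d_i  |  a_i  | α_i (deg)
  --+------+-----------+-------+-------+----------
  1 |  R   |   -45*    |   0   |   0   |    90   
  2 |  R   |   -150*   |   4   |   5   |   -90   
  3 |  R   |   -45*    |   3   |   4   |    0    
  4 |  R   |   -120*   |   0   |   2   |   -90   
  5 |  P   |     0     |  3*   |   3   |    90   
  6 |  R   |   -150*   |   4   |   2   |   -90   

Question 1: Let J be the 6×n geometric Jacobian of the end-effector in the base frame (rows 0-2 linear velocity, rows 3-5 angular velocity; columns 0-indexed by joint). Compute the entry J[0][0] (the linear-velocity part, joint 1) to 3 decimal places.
axis z_0 = ẑ; lever o_n−o_0 = (-7.4955,-6.0895,-8.6569)
cross product → J_v[:, 0] = (6.0895,-7.4955,0.0000)
J_ω[:, 0] = z_0
entry J[0][0] = 6.0895

6.090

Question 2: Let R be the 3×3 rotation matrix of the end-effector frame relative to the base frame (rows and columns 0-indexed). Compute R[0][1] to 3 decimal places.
End-effector y-axis (col 1 of R) = (-0.3536,0.3536,0.8660)
R[0][1] = -0.3536

-0.354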